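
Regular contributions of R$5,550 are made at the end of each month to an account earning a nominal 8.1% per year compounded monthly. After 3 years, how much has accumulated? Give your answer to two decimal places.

i = 0.081/12 = 0.00675 per month; n = 3·12 = 36.
FV = PMT · [(1+i)^n − 1] / i = 5550 · 40.596743 = 225,311.9237

R$225,311.92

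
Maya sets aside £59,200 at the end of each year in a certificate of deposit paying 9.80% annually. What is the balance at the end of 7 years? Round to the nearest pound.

£558,202

FV = 59200 × [(1+0.098)^7 − 1] / 0.098 = 59200 × 9.429083 = 558,201.7049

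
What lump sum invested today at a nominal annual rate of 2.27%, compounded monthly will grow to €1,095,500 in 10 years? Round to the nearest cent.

€873,213.94

With 12 periods per year: i = 0.00189167, n = 120.
Discount factor = (1+0.00189167)^(−120) = 0.797092; PV = 1,095,500 × 0.797092 = 873,213.9435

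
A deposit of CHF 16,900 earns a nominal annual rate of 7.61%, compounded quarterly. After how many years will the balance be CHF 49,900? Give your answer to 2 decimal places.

14.36 years

Periodic rate i = 0.0761/4 = 0.019025.
n = ln(49900/16900) / ln(1+0.019025) = ln(2.95266) / 0.018846 = 57.4494 quarters
= 57.4494/4 years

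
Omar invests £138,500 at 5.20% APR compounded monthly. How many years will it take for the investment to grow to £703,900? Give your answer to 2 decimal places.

31.33 years

Periodic rate i = 0.052/12 = 0.00433333.
(1+i)^n = 703900/138500 = 5.08231, so n = ln 5.08231 / ln 1.00433 = 375.9891 months
= 375.9891/12 years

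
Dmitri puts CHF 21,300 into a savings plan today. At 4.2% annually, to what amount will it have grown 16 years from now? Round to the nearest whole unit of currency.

CHF 41,140

21,300 × (1+0.042)^16 = 21,300 × 1.931450 = 41,139.8882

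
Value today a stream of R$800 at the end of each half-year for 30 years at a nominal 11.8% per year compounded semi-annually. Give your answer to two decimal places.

With 2 periods per year: i = 0.059, n = 60.
PV = PMT · [1 − (1+i)^(−n)] / i = 800 · 16.405414 = 13,124.3309

R$13,124.33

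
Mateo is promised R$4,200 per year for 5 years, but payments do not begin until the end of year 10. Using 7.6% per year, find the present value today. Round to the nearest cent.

Value one period before first payment (t=9): 4200 × [1 − (1+0.076)^(−5)] / 0.076 = 4200 × 4.035160 = 16,947.6716
Discount back 9 years: 16,947.6716 × (1+0.076)^(−9) = 16,947.6716 × 0.517237 = 8,765.9623

R$8,765.96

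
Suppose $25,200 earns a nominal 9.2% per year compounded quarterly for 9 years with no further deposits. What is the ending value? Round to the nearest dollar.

With 4 periods per year: i = 0.023, n = 36.
FV = PV·(1+i)^n = 25,200 × 2.267372 = 57,137.7789

$57,138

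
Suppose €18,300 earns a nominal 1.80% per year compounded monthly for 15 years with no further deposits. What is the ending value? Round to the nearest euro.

Periodic rate i = 0.018/12 = 0.0015; n = 15 × 12 = 180 periods.
18,300 × (1+0.0015)^180 = 18,300 × 1.309699 = 23,967.5004

€23,968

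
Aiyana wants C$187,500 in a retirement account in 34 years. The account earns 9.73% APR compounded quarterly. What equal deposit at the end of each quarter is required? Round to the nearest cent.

C$180.45

i = 0.0973/4 = 0.024325 per quarter; n = 34·4 = 136.
PMT = 187500 / ( [(1+0.024325)^136 − 1] / 0.024325 ) = 187500 / 1039.040339 = 180.4550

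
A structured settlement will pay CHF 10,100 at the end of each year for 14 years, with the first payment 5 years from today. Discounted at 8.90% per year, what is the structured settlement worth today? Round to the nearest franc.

PV at t=4 (ordinary 14-year annuity): 10100 × a(14|0.089) = 10100 × 7.830151 = 79,084.5236
Discount back 4 years: 79,084.5236 × (1+0.089)^(−4) = 79,084.5236 × 0.711031 = 56,231.5408

CHF 56,232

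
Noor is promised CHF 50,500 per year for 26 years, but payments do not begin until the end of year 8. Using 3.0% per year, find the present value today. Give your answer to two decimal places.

CHF 734,043.20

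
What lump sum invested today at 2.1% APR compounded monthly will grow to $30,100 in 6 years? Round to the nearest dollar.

i = 0.021/12 = 0.00175 per month; n = 6·12 = 72.
Discount factor = (1+0.00175)^(−72) = 0.881712; PV = 30,100 × 0.881712 = 26,539.5293

$26,540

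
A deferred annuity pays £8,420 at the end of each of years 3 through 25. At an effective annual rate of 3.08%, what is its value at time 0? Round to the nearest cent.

£129,227.51

PV at t=2 (ordinary 23-year annuity): 8420 × a(23|0.0308) = 8420 × 16.307663 = 137,310.5200
PV₀ = 137,310.5200 / (1+0.0308)^2 = 137,310.5200 / 1.062549 = 129,227.5147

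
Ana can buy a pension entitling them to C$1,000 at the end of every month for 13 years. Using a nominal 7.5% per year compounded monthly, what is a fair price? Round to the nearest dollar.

C$99,466

i = 0.075/12 = 0.00625 per month; n = 13·12 = 156.
PV = PMT · [1 − (1+i)^(−n)] / i = 1000 · 99.465827 = 99,465.8267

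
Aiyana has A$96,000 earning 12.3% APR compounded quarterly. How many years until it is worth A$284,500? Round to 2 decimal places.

Periodic rate i = 0.123/4 = 0.03075.
(1+i)^n = 284500/96000 = 2.96354, so n = ln 2.96354 / ln 1.03075 = 35.8700 quarters
= 35.8700/4 years

8.97 years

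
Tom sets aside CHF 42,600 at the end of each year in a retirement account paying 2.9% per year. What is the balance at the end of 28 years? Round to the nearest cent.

CHF 1,801,744.90

Accumulation factor s(28|0.029) = 42.294481; FV = 42600 × 42.294481 = 1,801,744.9028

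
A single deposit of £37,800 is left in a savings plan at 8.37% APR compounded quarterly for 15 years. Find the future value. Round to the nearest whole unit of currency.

i = 0.0837/4 = 0.020925 per quarter; n = 15·4 = 60.
37,800 × (1+0.020925)^60 = 37,800 × 3.464418 = 130,955.0125

£130,955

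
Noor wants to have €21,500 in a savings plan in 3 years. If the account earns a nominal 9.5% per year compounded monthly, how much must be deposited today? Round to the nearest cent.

i = 0.095/12 = 0.00791667 per month; n = 3·12 = 36.
PV = FV·(1+i)^(−n) = 21,500 × 0.752859 = 16,186.4608

€16,186.46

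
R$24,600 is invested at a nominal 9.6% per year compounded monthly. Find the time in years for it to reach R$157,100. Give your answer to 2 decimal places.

Periodic rate i = 0.096/12 = 0.008.
n = ln(157100/24600) / ln(1+0.008) = ln(6.38618) / 0.007968 = 232.6928 months
= 232.6928/12 years

19.39 years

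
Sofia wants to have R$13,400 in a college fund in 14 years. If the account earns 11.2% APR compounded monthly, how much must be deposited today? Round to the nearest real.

R$2,814

With 12 periods per year: i = 0.00933333, n = 168.
PV = FV·(1+i)^(−n) = 13,400 × 0.209983 = 2,813.7745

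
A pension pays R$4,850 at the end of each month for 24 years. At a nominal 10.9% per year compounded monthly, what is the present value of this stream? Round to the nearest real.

R$494,453

With 12 periods per year: i = 0.00908333, n = 288.
Annuity factor a(288|0.00908333) = 101.949029; PV = 4850 × 101.949029 = 494,452.7894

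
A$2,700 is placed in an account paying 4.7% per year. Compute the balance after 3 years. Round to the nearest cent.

A$3,098.87

FV = PV·(1+i)^n = 2,700 × 1.147731 = 3,098.8732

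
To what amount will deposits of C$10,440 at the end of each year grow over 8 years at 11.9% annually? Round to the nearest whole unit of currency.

Accumulation factor s(8|0.119) = 12.254898; FV = 10440 × 12.254898 = 127,941.1379

C$127,941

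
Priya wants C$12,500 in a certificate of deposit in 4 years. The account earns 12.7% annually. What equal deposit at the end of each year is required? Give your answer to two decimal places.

PMT = 12500 / ( [(1+0.127)^4 − 1] / 0.127 ) = 12500 / 4.828564 = 2,588.7612

C$2,588.76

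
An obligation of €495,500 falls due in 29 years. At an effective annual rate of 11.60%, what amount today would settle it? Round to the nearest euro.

€20,549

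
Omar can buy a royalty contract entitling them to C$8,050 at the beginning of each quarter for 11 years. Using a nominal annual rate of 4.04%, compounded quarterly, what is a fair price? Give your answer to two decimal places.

C$287,703.38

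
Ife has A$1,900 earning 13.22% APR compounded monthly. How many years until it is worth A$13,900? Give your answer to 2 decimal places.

Periodic rate i = 0.1322/12 = 0.0110167.
n = ln(13900/1900) / ln(1+0.0110167) = ln(7.31579) / 0.010956 = 181.6318 months
= 181.6318/12 years

15.14 years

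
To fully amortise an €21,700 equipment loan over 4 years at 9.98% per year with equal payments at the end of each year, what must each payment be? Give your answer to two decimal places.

PMT = 21700 / ( [1 − (1+0.0998)^(−4)] / 0.0998 ) = 21700 / 3.171238 = 6,842.7529

€6,842.75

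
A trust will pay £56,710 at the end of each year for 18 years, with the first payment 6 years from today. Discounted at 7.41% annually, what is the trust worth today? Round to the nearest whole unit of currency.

PV at t=5 (ordinary 18-year annuity): 56710 × a(18|0.0741) = 56710 × 9.768126 = 553,950.4517
Discount back 5 years: 553,950.4517 × (1+0.0741)^(−5) = 553,950.4517 × 0.699482 = 387,478.2574

£387,478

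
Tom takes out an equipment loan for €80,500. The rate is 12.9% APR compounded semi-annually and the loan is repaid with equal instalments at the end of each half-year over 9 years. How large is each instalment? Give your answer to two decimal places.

€7,687.92

Periodic rate i = 0.129/2 = 0.0645; n = 9 × 2 = 18 periods.
PMT = 80500 / ( [1 − (1+0.0645)^(−18)] / 0.0645 ) = 80500 / 10.470976 = 7,687.9176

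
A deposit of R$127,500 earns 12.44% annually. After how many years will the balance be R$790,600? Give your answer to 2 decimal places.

15.56 years

n = ln(790600/127500) / ln(1+0.1244) = ln(6.20078) / 0.117250 = 15.5623 years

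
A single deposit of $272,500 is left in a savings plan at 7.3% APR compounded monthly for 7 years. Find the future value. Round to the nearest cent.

i = 0.073/12 = 0.00608333 per month; n = 7·12 = 84.
FV = 272,500 × (1 + 0.00608333)^84 = 453,543.2332

$453,543.23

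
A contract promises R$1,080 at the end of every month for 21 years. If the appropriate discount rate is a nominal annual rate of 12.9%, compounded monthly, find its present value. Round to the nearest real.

i = 0.129/12 = 0.01075 per month; n = 21·12 = 252.
PV = PMT · [1 − (1+i)^(−n)] / i = 1080 · 86.737369 = 93,676.3589

R$93,676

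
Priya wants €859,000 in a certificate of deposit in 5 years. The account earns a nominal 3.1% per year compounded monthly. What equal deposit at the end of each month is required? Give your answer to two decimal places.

€13,254.22

i = 0.031/12 = 0.00258333 per month; n = 5·12 = 60.
FV-annuity factor = 64.809527; PMT = 859000 / 64.809527 = 13,254.2242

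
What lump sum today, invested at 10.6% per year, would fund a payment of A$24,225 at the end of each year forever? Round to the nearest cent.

A$228,537.74

PV = C/r = 24225/0.106 = 228,537.7358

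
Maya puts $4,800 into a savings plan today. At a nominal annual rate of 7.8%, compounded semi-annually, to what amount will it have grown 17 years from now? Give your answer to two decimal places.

$17,626.65

With 2 periods per year: i = 0.039, n = 34.
FV = 4,800 × (1 + 0.039)^34 = 17,626.6530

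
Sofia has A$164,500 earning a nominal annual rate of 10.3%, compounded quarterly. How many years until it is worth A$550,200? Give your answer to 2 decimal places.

11.87 years

Periodic rate i = 0.103/4 = 0.02575.
(1+i)^n = 550200/164500 = 3.34468, so n = ln 3.34468 / ln 1.02575 = 47.4893 quarters
= 47.4893/4 years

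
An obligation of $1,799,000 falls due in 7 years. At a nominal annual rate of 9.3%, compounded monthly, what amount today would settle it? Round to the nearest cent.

With 12 periods per year: i = 0.00775, n = 84.
PV = FV·(1+i)^(−n) = 1,799,000 × 0.522834 = 940,579.2423

$940,579.24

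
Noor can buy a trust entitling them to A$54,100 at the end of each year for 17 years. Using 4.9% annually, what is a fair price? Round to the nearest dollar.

A$614,508

PV = 54100 × [1 − (1+0.049)^(−17)] / 0.049 = 54100 × 11.358746 = 614,508.1509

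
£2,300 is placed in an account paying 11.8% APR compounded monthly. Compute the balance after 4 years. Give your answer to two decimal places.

i = 0.118/12 = 0.00983333 per month; n = 4·12 = 48.
2,300 × (1+0.00983333)^48 = 2,300 × 1.599505 = 3,678.8623

£3,678.86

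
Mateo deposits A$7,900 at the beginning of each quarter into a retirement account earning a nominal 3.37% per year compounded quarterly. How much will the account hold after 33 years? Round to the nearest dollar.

Periodic rate i = 0.0337/4 = 0.008425; n = 33 × 4 = 132 periods.
FV = PMT · [(1+i)^n − 1] / i × (1+i) = 7900 · 242.573155 = 1,916,327.9258
(Beginning-of-period payments → annuity-due factor ×(1+i).)

A$1,916,328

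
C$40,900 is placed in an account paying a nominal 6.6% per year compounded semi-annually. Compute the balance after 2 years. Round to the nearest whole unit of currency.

With 2 periods per year: i = 0.033, n = 4.
FV = PV·(1+i)^n = 40,900 × 1.138679 = 46,571.9684

C$46,572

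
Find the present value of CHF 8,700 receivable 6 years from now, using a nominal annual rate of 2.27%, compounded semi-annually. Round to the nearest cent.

CHF 7,598.04

i = 0.0227/2 = 0.01135 per half-year; n = 6·2 = 12.
PV = FV·(1+i)^(−n) = 8,700 × 0.873338 = 7,598.0388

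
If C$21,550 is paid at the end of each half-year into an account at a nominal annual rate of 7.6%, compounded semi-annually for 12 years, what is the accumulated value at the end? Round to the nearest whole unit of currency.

C$820,929

Periodic rate i = 0.076/2 = 0.038; n = 12 × 2 = 24 periods.
FV = PMT · [(1+i)^n − 1] / i = 21550 · 38.094150 = 820,928.9217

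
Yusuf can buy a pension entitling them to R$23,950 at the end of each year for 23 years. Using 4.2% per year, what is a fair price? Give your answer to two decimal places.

R$348,878.33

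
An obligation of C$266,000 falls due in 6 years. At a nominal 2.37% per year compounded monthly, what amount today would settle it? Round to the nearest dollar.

C$230,773

i = 0.0237/12 = 0.001975 per month; n = 6·12 = 72.
PV = 266,000 / (1 + 0.001975)^72 = 266,000 / 1.152646 = 230,773.4623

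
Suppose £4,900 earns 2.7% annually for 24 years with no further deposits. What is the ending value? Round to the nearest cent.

£9,287.24

FV = PV·(1+i)^n = 4,900 × 1.895355 = 9,287.2412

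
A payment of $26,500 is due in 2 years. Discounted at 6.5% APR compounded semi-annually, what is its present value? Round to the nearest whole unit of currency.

Periodic rate i = 0.065/2 = 0.0325; n = 2 × 2 = 4 periods.
PV = FV·(1+i)^(−n) = 26,500 × 0.879913 = 23,317.6958

$23,318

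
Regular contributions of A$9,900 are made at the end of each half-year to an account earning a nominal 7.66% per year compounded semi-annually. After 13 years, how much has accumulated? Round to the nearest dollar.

A$428,315

Periodic rate i = 0.0766/2 = 0.0383; n = 13 × 2 = 26 periods.
Accumulation factor s(26|0.0383) = 43.264131; FV = 9900 × 43.264131 = 428,314.8956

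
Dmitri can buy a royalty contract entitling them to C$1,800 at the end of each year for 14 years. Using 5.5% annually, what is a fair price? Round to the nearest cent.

C$17,261.37

PV = PMT · [1 − (1+i)^(−n)] / i = 1800 · 9.589648 = 17,261.3662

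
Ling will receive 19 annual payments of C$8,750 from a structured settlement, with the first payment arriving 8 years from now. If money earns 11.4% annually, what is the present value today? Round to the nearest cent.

C$31,414.72

Value one period before first payment (t=7): 8750 × [1 − (1+0.114)^(−19)] / 0.114 = 8750 × 7.644014 = 66,885.1263
PV₀ = 66,885.1263 / (1+0.114)^7 = 66,885.1263 / 2.129101 = 31,414.7216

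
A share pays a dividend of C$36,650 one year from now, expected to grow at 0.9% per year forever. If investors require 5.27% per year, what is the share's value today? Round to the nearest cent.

C$838,672.77

PV = D₁/(r − g) = 36650/(0.0527 − 0.009) = 838,672.7689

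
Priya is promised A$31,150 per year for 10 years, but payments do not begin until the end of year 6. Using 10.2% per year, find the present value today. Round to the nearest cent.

A$116,766.71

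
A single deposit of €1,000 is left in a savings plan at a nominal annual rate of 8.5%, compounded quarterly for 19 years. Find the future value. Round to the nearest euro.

Periodic rate i = 0.085/4 = 0.02125; n = 19 × 4 = 76 periods.
1,000 × (1+0.02125)^76 = 1,000 × 4.943531 = 4,943.5313

€4,944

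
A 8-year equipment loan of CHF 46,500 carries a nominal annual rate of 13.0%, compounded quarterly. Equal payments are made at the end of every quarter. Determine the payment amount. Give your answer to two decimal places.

Periodic rate i = 0.13/4 = 0.0325; n = 8 × 4 = 32 periods.
PMT = 46500 / ( [1 − (1+0.0325)^(−32)] / 0.0325 ) = 46500 / 19.712297 = 2,358.9336

CHF 2,358.93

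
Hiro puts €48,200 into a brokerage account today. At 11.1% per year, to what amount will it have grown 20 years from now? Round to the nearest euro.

FV = 48,200 × (1 + 0.111)^20 = 395,665.5304

€395,666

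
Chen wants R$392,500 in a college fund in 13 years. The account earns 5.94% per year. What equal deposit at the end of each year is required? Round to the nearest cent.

R$20,867.08

FV-annuity factor = 18.809534; PMT = 392500 / 18.809534 = 20,867.0773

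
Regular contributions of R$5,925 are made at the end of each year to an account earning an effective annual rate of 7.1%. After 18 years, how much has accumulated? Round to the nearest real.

R$203,390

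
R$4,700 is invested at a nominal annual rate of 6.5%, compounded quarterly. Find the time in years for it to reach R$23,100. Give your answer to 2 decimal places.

24.69 years

Periodic rate i = 0.065/4 = 0.01625.
(1+i)^n = 23100/4700 = 4.91489, so n = ln 4.91489 / ln 1.01625 = 98.7798 quarters
= 98.7798/4 years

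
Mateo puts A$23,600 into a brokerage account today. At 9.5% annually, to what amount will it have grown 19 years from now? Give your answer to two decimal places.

FV = PV·(1+i)^n = 23,600 × 5.608778 = 132,367.1650

A$132,367.16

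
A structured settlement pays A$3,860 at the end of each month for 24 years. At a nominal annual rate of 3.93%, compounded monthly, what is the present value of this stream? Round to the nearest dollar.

A$718,985

i = 0.0393/12 = 0.003275 per month; n = 24·12 = 288.
PV = 3860 × [1 − (1+0.003275)^(−288)] / 0.003275 = 3860 × 186.265536 = 718,984.9682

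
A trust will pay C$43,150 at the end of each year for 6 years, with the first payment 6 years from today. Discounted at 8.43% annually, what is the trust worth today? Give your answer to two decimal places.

PV at t=5 (ordinary 6-year annuity): 43150 × a(6|0.0843) = 43150 × 4.563189 = 196,901.6151
PV₀ = 196,901.6151 / (1+0.0843)^5 = 196,901.6151 / 1.498812 = 131,371.7514

C$131,371.75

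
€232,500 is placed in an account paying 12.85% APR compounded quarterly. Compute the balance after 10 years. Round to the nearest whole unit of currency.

€823,597

With 4 periods per year: i = 0.032125, n = 40.
FV = 232,500 × (1 + 0.032125)^40 = 823,597.1998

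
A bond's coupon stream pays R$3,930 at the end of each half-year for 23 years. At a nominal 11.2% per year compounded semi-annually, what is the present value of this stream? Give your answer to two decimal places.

With 2 periods per year: i = 0.056, n = 46.
Annuity factor a(46|0.056) = 16.400773; PV = 3930 × 16.400773 = 64,455.0372

R$64,455.04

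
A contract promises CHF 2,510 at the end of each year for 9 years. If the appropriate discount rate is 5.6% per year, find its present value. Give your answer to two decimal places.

PV = 2510 × [1 − (1+0.056)^(−9)] / 0.056 = 2510 × 6.921692 = 17,373.4459

CHF 17,373.45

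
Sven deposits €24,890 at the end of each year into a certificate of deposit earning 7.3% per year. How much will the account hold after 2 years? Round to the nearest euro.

€51,597

FV = 24890 × [(1+0.073)^2 − 1] / 0.073 = 24890 × 2.073000 = 51,596.9700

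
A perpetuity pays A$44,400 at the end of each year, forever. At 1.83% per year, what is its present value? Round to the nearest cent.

A$2,426,229.51

PV = PMT / i = 44400 / 0.0183 = 2,426,229.5082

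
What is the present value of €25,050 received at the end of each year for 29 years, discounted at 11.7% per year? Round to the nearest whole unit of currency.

€205,451

Annuity factor a(29|0.117) = 8.201648; PV = 25050 × 8.201648 = 205,451.2945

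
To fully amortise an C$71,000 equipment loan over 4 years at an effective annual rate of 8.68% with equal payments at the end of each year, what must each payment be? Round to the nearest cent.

Annuity-PV factor = 3.262607; PMT = 71000 / 3.262607 = 21,761.7414

C$21,761.74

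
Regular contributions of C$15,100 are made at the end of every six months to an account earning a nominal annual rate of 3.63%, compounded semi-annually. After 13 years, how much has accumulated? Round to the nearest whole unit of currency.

C$496,069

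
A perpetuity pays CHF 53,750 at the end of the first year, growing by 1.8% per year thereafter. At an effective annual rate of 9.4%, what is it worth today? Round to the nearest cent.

CHF 707,236.84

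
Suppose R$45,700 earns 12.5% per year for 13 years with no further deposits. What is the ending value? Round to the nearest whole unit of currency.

R$211,300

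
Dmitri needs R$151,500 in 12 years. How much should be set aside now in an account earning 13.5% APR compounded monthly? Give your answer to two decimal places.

Periodic rate i = 0.135/12 = 0.01125; n = 12 × 12 = 144 periods.
PV = 151,500 / (1 + 0.01125)^144 = 151,500 / 5.007593 = 30,254.0589

R$30,254.06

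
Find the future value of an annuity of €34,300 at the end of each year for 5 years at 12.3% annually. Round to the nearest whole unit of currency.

FV = 34300 × [(1+0.123)^5 − 1] / 0.123 = 34300 × 6.390823 = 219,205.2365

€219,205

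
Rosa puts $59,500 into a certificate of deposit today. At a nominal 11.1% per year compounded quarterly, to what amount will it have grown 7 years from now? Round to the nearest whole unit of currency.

Periodic rate i = 0.111/4 = 0.02775; n = 7 × 4 = 28 periods.
FV = PV·(1+i)^n = 59,500 × 2.152036 = 128,046.1599

$128,046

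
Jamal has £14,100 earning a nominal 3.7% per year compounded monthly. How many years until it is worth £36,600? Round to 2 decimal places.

25.82 years

Periodic rate i = 0.037/12 = 0.00308333.
(1+i)^n = 36600/14100 = 2.59574, so n = ln 2.59574 / ln 1.00308 = 309.8411 months
= 309.8411/12 years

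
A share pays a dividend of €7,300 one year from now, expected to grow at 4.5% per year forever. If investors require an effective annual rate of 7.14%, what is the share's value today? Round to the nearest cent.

€276,515.15

PV = D₁/(r − g) = 7300/(0.0714 − 0.045) = 276,515.1515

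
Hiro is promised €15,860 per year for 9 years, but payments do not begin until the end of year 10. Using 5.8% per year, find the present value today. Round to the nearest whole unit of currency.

€65,515

PV at t=9 (ordinary 9-year annuity): 15860 × a(9|0.058) = 15860 × 6.861292 = 108,820.0947
PV₀ = 108,820.0947 / (1+0.058)^9 = 108,820.0947 / 1.661005 = 65,514.5994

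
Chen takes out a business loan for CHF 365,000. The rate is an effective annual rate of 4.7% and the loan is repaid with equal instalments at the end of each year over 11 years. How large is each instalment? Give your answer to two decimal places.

CHF 43,252.32

Annuity-PV factor = 8.438854; PMT = 365000 / 8.438854 = 43,252.3197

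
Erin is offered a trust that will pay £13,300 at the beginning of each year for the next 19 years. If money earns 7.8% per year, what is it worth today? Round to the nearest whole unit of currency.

PV = PMT · [1 − (1+i)^(−n)] / i × (1+i) = 13300 · 10.503343 = 139,694.4623
(Beginning-of-period payments → annuity-due factor ×(1+i).)

£139,694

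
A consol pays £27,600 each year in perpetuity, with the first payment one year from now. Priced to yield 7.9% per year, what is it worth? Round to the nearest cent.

£349,367.09

PV = C/r = 27600/0.079 = 349,367.0886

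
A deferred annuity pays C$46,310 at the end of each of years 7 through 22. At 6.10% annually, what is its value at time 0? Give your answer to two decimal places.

C$325,821.80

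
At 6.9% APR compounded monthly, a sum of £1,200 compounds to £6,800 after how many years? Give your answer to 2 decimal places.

25.21 years

Periodic rate i = 0.069/12 = 0.00575.
n = ln(6800/1200) / ln(1+0.00575) = ln(5.66667) / 0.005734 = 302.5362 months
= 302.5362/12 years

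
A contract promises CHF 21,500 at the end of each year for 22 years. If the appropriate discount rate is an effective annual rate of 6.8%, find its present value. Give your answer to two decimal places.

CHF 241,812.60

PV = 21500 × [1 − (1+0.068)^(−22)] / 0.068 = 21500 × 11.247098 = 241,812.5997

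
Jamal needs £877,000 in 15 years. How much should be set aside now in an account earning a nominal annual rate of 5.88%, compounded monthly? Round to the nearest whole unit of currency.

With 12 periods per year: i = 0.0049, n = 180.
Discount factor = (1+0.0049)^(−180) = 0.414847; PV = 877,000 × 0.414847 = 363,820.5892

£363,821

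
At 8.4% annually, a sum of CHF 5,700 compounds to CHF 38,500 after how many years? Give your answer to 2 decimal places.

23.68 years

n = ln(38500/5700) / ln(1+0.084) = ln(6.75439) / 0.080658 = 23.6826 years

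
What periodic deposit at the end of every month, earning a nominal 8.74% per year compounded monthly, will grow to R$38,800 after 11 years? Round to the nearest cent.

Periodic rate i = 0.0874/12 = 0.00728333; n = 11 × 12 = 132 periods.
PMT = 38800 / ( [(1+0.00728333)^132 − 1] / 0.00728333 ) = 38800 / 220.538975 = 175.9326

R$175.93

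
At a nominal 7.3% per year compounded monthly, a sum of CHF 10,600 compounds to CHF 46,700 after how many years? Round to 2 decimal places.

Periodic rate i = 0.073/12 = 0.00608333.
n = ln(46700/10600) / ln(1+0.00608333) = ln(4.40566) / 0.006065 = 244.5035 months
= 244.5035/12 years

20.38 years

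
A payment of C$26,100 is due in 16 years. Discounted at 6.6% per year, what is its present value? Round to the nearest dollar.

PV = FV·(1+i)^(−n) = 26,100 × 0.359654 = 9,386.9657

C$9,387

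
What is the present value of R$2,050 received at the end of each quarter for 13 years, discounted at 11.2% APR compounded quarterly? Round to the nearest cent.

R$55,798.07

i = 0.112/4 = 0.028 per quarter; n = 13·4 = 52.
PV = PMT · [1 − (1+i)^(−n)] / i = 2050 · 27.218569 = 55,798.0671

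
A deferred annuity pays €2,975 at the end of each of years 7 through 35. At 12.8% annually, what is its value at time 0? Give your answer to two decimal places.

PV at t=6 (ordinary 29-year annuity): 2975 × a(29|0.128) = 2975 × 7.574911 = 22,535.3605
PV₀ = 22,535.3605 / (1+0.128)^6 = 22,535.3605 / 2.059940 = 10,939.8134

€10,939.81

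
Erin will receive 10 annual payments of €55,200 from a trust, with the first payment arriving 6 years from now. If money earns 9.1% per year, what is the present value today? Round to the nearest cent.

PV at t=5 (ordinary 10-year annuity): 55200 × a(10|0.091) = 55200 × 6.389506 = 352,700.7268
Discount back 5 years: 352,700.7268 × (1+0.091)^(−5) = 352,700.7268 × 0.646958 = 228,182.6406

€228,182.64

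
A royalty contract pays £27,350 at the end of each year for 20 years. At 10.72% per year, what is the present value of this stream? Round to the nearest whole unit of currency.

PV = PMT · [1 − (1+i)^(−n)] / i = 27350 · 8.111378 = 221,846.1763

£221,846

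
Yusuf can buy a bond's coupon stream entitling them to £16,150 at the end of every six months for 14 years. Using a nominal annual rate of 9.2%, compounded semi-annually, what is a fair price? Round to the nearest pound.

With 2 periods per year: i = 0.046, n = 28.
Annuity factor a(28|0.046) = 15.568138; PV = 16150 × 15.568138 = 251,425.4316

£251,425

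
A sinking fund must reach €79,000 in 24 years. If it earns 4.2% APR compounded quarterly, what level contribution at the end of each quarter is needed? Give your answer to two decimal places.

€480.66

Periodic rate i = 0.042/4 = 0.0105; n = 24 × 4 = 96 periods.
FV-annuity factor = 164.357438; PMT = 79000 / 164.357438 = 480.6597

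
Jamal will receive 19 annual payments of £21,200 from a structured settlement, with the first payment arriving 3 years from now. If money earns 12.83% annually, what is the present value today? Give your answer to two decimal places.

Value one period before first payment (t=2): 21200 × [1 − (1+0.1283)^(−19)] / 0.1283 = 21200 × 7.007719 = 148,563.6384
PV₀ = 148,563.6384 / (1+0.1283)^2 = 148,563.6384 / 1.273061 = 116,697.9832

£116,697.98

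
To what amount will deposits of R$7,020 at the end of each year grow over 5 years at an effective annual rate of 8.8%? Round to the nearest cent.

R$41,845.57

Accumulation factor s(5|0.088) = 5.960907; FV = 7020 × 5.960907 = 41,845.5695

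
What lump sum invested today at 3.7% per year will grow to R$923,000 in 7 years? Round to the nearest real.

R$715,732

Discount factor = (1+0.037)^(−7) = 0.775441; PV = 923,000 × 0.775441 = 715,731.9532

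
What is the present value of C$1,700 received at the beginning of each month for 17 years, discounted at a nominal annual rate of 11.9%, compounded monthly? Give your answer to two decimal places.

i = 0.119/12 = 0.00991667 per month; n = 17·12 = 204.
PV = PMT · [1 − (1+i)^(−n)] / i × (1+i) = 1700 · 88.236237 = 150,001.6033
(Beginning-of-period payments → annuity-due factor ×(1+i).)

C$150,001.60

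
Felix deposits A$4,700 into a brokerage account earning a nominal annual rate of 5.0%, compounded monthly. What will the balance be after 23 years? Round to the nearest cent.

A$14,808.08

i = 0.05/12 = 0.00416667 per month; n = 23·12 = 276.
FV = 4,700 × (1 + 0.00416667)^276 = 14,808.0849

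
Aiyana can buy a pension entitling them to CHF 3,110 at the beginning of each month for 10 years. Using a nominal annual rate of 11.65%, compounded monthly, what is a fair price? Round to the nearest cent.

CHF 221,992.43

i = 0.1165/12 = 0.00970833 per month; n = 10·12 = 120.
Annuity factor a(120|0.00970833) × (1+i) = 71.380203; PV = 3110 × 71.380203 = 221,992.4317
(annuity-due: payments at period start, so ×(1+i).)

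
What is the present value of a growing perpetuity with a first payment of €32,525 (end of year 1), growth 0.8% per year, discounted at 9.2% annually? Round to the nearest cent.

€387,202.38

PV = PMT / (i − g) = 32525 / (0.092 − 0.008) = 32525 / 0.084000 = 387,202.3810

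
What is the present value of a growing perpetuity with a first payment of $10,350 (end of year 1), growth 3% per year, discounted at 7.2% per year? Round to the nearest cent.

PV = D₁/(r − g) = 10350/(0.072 − 0.03) = 246,428.5714

$246,428.57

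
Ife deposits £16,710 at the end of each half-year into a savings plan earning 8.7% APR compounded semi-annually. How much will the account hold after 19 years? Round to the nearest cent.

£1,553,177.88

With 2 periods per year: i = 0.0435, n = 38.
Accumulation factor s(38|0.0435) = 92.949005; FV = 16710 × 92.949005 = 1,553,177.8769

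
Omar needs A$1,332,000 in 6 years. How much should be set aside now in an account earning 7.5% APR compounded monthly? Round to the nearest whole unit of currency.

With 12 periods per year: i = 0.00625, n = 72.
PV = FV·(1+i)^(−n) = 1,332,000 × 0.638522 = 850,510.9351

A$850,511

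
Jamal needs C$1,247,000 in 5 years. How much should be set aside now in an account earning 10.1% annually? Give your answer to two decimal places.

C$770,778.97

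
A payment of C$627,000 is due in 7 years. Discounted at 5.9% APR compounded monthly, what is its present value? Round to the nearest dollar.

With 12 periods per year: i = 0.00491667, n = 84.
PV = FV·(1+i)^(−n) = 627,000 × 0.662332 = 415,282.2945

C$415,282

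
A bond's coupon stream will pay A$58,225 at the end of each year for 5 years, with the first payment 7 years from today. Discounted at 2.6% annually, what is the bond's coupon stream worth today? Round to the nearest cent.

Value one period before first payment (t=6): 58225 × [1 − (1+0.026)^(−5)] / 0.026 = 58225 × 4.632485 = 269,726.4311
Discount back 6 years: 269,726.4311 × (1+0.026)^(−6) = 269,726.4311 × 0.857266 = 231,227.4242

A$231,227.42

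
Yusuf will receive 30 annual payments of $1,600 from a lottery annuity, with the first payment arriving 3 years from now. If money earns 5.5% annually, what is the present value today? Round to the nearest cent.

$20,892.61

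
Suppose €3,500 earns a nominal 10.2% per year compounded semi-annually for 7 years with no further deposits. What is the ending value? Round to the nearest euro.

With 2 periods per year: i = 0.051, n = 14.
FV = PV·(1+i)^n = 3,500 × 2.006495 = 7,022.7316

€7,023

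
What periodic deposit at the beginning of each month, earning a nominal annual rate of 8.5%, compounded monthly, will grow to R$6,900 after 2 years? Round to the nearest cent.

With 12 periods per year: i = 0.00708333, n = 24.
PMT = 6900 / ( [(1+0.00708333)^24 − 1] / 0.00708333 × (1+i) ) = 6900 / 26.245032 = 262.9069

R$262.91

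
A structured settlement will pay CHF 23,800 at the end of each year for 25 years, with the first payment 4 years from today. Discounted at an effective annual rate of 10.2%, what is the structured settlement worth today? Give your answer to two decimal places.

Value one period before first payment (t=3): 23800 × [1 − (1+0.102)^(−25)] / 0.102 = 23800 × 8.939233 = 212,753.7337
Discount back 3 years: 212,753.7337 × (1+0.102)^(−3) = 212,753.7337 × 0.747232 = 158,976.3080

CHF 158,976.31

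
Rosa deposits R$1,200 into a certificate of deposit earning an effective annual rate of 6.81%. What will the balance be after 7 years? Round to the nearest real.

R$1,903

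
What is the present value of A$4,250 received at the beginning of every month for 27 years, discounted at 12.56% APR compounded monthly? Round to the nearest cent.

Periodic rate i = 0.1256/12 = 0.0104667; n = 27 × 12 = 324 periods.
Annuity factor a(324|0.0104667) × (1+i) = 93.233227; PV = 4250 × 93.233227 = 396,241.2162
(annuity-due: payments at period start, so ×(1+i).)

A$396,241.22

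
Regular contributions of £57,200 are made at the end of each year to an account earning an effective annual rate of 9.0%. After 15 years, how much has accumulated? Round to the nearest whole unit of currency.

£1,679,444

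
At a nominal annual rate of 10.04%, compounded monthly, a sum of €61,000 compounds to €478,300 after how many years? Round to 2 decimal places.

20.60 years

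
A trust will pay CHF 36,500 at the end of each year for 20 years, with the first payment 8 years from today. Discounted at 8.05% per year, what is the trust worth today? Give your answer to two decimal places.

PV at t=7 (ordinary 20-year annuity): 36500 × a(20|0.0805) = 36500 × 9.781723 = 357,032.9006
Discount back 7 years: 357,032.9006 × (1+0.0805)^(−7) = 357,032.9006 × 0.581603 = 207,651.3886

CHF 207,651.39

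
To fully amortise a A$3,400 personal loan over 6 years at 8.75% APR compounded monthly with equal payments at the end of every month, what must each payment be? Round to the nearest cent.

i = 0.0875/12 = 0.00729167 per month; n = 6·12 = 72.
Annuity-PV factor = 55.860585; PMT = 3400 / 55.860585 = 60.8658

A$60.87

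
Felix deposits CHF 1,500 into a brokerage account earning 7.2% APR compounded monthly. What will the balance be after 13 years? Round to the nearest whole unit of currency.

CHF 3,814

i = 0.072/12 = 0.006 per month; n = 13·12 = 156.
1,500 × (1+0.006)^156 = 1,500 × 2.542641 = 3,813.9610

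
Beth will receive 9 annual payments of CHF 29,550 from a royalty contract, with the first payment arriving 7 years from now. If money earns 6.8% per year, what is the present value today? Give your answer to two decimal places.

CHF 130,846.84

PV at t=6 (ordinary 9-year annuity): 29550 × a(9|0.068) = 29550 × 6.571027 = 194,173.8600
Discount back 6 years: 194,173.8600 × (1+0.068)^(−6) = 194,173.8600 × 0.673864 = 130,846.8428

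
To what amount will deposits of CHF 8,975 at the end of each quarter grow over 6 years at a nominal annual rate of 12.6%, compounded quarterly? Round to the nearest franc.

i = 0.126/4 = 0.0315 per quarter; n = 6·4 = 24.
FV = PMT · [(1+i)^n − 1] / i = 8975 · 35.080823 = 314,850.3870

CHF 314,850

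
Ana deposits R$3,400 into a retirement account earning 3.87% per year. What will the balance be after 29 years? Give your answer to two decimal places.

3,400 × (1+0.0387)^29 = 3,400 × 3.007557 = 10,225.6926

R$10,225.69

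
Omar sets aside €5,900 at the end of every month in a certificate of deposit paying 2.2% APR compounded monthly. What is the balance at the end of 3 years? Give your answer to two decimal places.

€219,358.26

With 12 periods per year: i = 0.00183333, n = 36.
FV = 5900 × [(1+0.00183333)^36 − 1] / 0.00183333 = 5900 × 37.179366 = 219,358.2571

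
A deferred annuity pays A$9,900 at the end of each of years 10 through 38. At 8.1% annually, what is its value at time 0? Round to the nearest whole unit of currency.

A$54,299

Value one period before first payment (t=9): 9900 × [1 − (1+0.081)^(−29)] / 0.081 = 9900 × 11.055738 = 109,451.8060
PV₀ = 109,451.8060 / (1+0.081)^9 = 109,451.8060 / 2.015725 = 54,298.9819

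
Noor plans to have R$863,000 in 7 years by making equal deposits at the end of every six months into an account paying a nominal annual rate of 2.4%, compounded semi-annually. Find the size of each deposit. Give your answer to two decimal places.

R$56,978.03

With 2 periods per year: i = 0.012, n = 14.
PMT = 863000 / ( [(1+0.012)^14 − 1] / 0.012 ) = 863000 / 15.146188 = 56,978.0330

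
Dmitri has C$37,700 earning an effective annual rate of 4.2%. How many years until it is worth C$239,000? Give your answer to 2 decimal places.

44.89 years

(1+i)^n = 239000/37700 = 6.33952, so n = ln 6.33952 / ln 1.042 = 44.8886 years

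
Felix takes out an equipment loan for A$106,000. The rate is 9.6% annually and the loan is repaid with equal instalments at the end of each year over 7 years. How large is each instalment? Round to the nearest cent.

A$21,487.05

Annuity-PV factor = 4.933204; PMT = 106000 / 4.933204 = 21,487.0496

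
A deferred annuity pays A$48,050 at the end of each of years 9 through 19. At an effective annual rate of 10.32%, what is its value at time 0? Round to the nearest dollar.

A$140,175

Value one period before first payment (t=8): 48050 × [1 − (1+0.1032)^(−11)] / 0.1032 = 48050 × 6.400471 = 307,542.6196
PV₀ = 307,542.6196 / (1+0.1032)^8 = 307,542.6196 / 2.193987 = 140,175.2321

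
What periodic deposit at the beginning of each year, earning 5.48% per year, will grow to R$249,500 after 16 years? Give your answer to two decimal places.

R$9,615.01

FV-annuity factor × (1+i) = 25.949022; PMT = 249500 / 25.949022 = 9,615.0060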